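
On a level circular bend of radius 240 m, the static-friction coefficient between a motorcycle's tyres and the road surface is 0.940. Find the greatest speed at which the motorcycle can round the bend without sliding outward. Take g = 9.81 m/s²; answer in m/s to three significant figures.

The only inward force on a level bend is static friction, so at the limit f_s = μ_s N = μ_s m g = m v²/r.
Mass cancels: v_max = √(μ_s g r) = √(0.940 × 9.81 × 240) = √2213 = 47.04 m/s.

47.0 m/s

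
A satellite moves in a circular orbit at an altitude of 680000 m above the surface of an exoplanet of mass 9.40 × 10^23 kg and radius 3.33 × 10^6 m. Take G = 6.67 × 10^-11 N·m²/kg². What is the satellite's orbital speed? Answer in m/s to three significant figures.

Orbital radius r = R + h = 3.33 × 10^6 + 680000 = 4.010 × 10^6 m.
Gravity supplies the centripetal force: G M m / r² = m v² / r, so v = √(GM/r).
v = √(6.67 × 10^-11 × 9.40 × 10^23 / 4.010 × 10^6) = √(1.564 × 10^7) = 3954 m/s.

3950 m/s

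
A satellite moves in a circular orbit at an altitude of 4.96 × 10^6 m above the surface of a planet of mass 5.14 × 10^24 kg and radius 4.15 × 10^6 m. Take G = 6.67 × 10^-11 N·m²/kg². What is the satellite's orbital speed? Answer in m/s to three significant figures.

Orbital radius r = R + h = 4.15 × 10^6 + 4.96 × 10^6 = 9.110 × 10^6 m.
Gravity supplies the centripetal force: G M m / r² = m v² / r, so v = √(GM/r).
v = √(6.67 × 10^-11 × 5.14 × 10^24 / 9.110 × 10^6) = √(3.763 × 10^7) = 6135 m/s.

6130 m/s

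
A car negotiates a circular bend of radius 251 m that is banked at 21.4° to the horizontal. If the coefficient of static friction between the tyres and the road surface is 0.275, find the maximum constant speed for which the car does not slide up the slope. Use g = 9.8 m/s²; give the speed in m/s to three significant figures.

42.9 m/s

At the maximum speed, friction acts down the slope at its limiting value f = μN. Radially (horizontal, toward centre): N sinθ + μN cosθ = mv²/r. Vertically: N cosθ − μN sinθ = mg.
Dividing: v² = r g (sinθ + μcosθ)/(cosθ − μsinθ).
sinθ + μcosθ = 0.3649 + 0.275×0.9311 = 0.6209; cosθ − μsinθ = 0.9311 − 0.275×0.3649 = 0.8307.
v² = 251 × 9.8 × 0.6209/0.8307 = 1839 m²/s², so v = 42.88 m/s.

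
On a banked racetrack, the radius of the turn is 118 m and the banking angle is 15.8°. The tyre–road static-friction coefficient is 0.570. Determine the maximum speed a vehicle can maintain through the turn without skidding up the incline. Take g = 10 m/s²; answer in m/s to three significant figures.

34.6 m/s

At the maximum speed, friction acts down the slope at its limiting value f = μN. Radially (horizontal, toward centre): N sinθ + μN cosθ = mv²/r. Vertically: N cosθ − μN sinθ = mg.
Dividing: v² = r g (sinθ + μcosθ)/(cosθ − μsinθ).
sinθ + μcosθ = 0.2723 + 0.570×0.9622 = 0.8207; cosθ − μsinθ = 0.9622 − 0.570×0.2723 = 0.8070.
v² = 118 × 10.0 × 0.8207/0.8070 = 1200 m²/s², so v = 34.64 m/s.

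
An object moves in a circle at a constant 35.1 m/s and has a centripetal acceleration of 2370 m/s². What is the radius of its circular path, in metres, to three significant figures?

a_c = v²/r ⇒ r = v²/a_c = (35.1)²/2370 = 1232/2370 = 0.5198 m.

0.520 m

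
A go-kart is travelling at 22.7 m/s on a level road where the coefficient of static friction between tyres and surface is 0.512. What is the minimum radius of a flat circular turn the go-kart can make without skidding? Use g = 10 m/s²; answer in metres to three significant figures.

At the limit, μ_s m g = m v²/r, so r_min = v²/(μ_s g) = (22.7)²/(0.512 × 10.0) = 515.3/5.120 = 100.6 m.

101 m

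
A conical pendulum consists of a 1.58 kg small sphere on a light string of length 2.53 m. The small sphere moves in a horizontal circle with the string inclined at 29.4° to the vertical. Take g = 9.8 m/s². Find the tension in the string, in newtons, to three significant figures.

17.8 N

Vertically the bob has no acceleration, so T cosθ = mg.
T = mg/cosθ = 1.58 × 9.8 / cos 29.4° = 15.48/0.8712 = 17.77 N.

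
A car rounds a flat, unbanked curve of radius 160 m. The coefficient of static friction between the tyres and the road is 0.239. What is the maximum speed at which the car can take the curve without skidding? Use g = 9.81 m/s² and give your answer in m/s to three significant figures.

19.4 m/s

On a flat curve, static friction is the only horizontal force, so it must supply the full centripetal force: μ_s m g = m v²/r.
Mass cancels: v_max = √(μ_s g r) = √(0.239 × 9.81 × 160) = √375.1 = 19.37 m/s.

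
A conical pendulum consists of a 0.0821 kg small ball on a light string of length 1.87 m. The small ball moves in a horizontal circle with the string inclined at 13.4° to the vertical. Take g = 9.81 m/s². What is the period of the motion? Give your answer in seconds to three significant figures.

2.71 s

r = L sinθ = 0.4334 m. From T sinθ = mω²r and T cosθ = mg: tanθ = ω²r/g, so ω² = g tanθ / r = g/(L cosθ).
ω = √(g/(L cosθ)) = √(9.81/(1.87 × 0.9728)) = √5.393 = 2.322 rad/s.
Period = 2π/ω = 2.706 s.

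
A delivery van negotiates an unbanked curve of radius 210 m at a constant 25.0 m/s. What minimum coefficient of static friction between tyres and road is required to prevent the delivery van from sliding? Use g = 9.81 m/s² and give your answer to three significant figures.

0.303

Friction provides the centripetal force: μ_s m g = m v²/r, so μ_s = v²/(g r) = (25.00)²/(9.81 × 210) = 625.0/2060 = 0.3034.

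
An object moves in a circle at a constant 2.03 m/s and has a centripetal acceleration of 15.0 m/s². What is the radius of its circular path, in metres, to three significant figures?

a_c = v²/r ⇒ r = v²/a_c = (2.03)²/15.0 = 4.121/15.0 = 0.2747 m.

0.275 m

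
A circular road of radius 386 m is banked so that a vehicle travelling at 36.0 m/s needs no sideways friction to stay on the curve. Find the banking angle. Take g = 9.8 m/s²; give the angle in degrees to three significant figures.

18.9°

For a frictionless banked turn: horizontally N sinθ = mv²/r and vertically N cosθ = mg.
Dividing: tanθ = v²/(r g) = (36.0)²/(386 × 9.8) = 1296/3783 = 0.3426.
θ = arctan(0.3426) = 18.91°.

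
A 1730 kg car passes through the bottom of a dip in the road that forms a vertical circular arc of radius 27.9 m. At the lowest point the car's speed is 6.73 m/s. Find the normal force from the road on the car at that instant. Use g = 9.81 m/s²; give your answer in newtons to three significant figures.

At the lowest point, N points up (toward the centre) and the weight mg points down (away from the centre), so the net inward force is N − mg = mv²/r.
N = m(v²/r + g) = 1730 × ((6.73)²/27.9 + 9.81) = 1730 × (1.623 + 9.81) = 1730 × 11.43 = 19780 N.

19800 N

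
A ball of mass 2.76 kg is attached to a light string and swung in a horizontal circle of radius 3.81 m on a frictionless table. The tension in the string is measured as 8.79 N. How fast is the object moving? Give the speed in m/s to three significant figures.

3.48 m/s

T = m v²/r ⇒ v = √(T r / m) = √(8.79 × 3.81 / 2.76) = √12.13 = 3.483 m/s.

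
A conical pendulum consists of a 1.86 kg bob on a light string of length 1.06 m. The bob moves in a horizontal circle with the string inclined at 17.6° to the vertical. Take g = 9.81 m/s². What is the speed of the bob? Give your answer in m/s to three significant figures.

The radius of the circle is r = L sinθ = 1.06 × sin 17.6° = 0.3205 m.
Horizontally T sinθ = mv²/r and vertically T cosθ = mg, so tanθ = v²/(rg).
v = √(r g tanθ) = √(0.3205 × 9.81 × 0.3172) = √0.9974 = 0.9987 m/s.

0.999 m/s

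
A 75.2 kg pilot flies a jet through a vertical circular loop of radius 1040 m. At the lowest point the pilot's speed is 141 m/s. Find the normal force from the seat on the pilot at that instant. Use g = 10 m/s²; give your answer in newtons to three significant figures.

2190 N

At the lowest point, N points up (toward the centre) and the weight mg points down (away from the centre), so the net inward force is N − mg = mv²/r.
N = m(v²/r + g) = 75.2 × ((141)²/1040 + 10.0) = 75.2 × (19.12 + 10.0) = 75.2 × 29.12 = 2190 N.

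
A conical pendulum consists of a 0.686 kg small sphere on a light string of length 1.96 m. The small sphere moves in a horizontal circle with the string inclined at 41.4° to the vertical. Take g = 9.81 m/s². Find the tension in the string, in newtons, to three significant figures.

8.97 N

Vertically the bob has no acceleration, so T cosθ = mg.
T = mg/cosθ = 0.686 × 9.81 / cos 41.4° = 6.730/0.7501 = 8.972 N.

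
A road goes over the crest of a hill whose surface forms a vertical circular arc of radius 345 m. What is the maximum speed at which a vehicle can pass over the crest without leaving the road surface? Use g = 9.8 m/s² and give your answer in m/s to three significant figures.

At the crest the centre of the circle is below the vehicle, so the net downward (centripetal) force is mg − N = mv²/r.
The vehicle leaves the road when N → 0, giving v_max = √(g r) = √(9.8 × 345) = 58.15 m/s.

58.1 m/s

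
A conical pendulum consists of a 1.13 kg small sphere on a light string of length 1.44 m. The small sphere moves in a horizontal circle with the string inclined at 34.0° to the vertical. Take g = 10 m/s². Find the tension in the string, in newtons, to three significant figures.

13.6 N

Vertically the bob has no acceleration, so T cosθ = mg.
T = mg/cosθ = 1.13 × 10.0 / cos 34.0° = 11.30/0.8290 = 13.63 N.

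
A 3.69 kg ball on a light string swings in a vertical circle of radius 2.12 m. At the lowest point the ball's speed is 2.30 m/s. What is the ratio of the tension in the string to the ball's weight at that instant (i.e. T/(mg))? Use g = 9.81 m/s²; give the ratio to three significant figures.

1.25

At the bottom, T − mg = mv²/r, so T = m(v²/r + g) and T/(mg) = v²/(rg) + 1 = (2.30)²/(2.12 × 9.81) + 1 = 0.2544 + 1 = 1.254.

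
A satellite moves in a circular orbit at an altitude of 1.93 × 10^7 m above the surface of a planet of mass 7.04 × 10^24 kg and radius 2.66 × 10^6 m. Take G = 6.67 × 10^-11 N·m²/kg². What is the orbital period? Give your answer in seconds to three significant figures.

r = R + h = 2.66 × 10^6 + 1.93 × 10^7 = 2.196 × 10^7 m. Gravity provides the centripetal force: G M m / r² = m v² / r ⇒ v = √(GM/r) = 4624 m/s.
T = 2πr/v = 2π × 2.196 × 10^7 / 4624 = 29840 s.

29800 s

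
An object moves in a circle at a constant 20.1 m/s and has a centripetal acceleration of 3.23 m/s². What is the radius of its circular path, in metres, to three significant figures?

125 m

a_c = v²/r ⇒ r = v²/a_c = (20.1)²/3.23 = 404.0/3.23 = 125.1 m.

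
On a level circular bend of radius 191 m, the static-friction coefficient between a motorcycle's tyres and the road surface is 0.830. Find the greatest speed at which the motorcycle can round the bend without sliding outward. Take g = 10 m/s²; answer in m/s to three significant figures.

The only inward force on a level bend is static friction, so at the limit f_s = μ_s N = μ_s m g = m v²/r.
Mass cancels: v_max = √(μ_s g r) = √(0.830 × 10.0 × 191) = √1585 = 39.82 m/s.

39.8 m/s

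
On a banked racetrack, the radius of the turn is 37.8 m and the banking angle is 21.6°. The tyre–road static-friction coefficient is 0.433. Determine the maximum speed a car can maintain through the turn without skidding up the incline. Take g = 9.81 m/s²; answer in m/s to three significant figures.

19.3 m/s

At the maximum speed, friction acts down the slope at its limiting value f = μN. Radially (horizontal, toward centre): N sinθ + μN cosθ = mv²/r. Vertically: N cosθ − μN sinθ = mg.
Dividing: v² = r g (sinθ + μcosθ)/(cosθ − μsinθ).
sinθ + μcosθ = 0.3681 + 0.433×0.9298 = 0.7707; cosθ − μsinθ = 0.9298 − 0.433×0.3681 = 0.7704.
v² = 37.8 × 9.81 × 0.7707/0.7704 = 371.0 m²/s², so v = 19.26 m/s.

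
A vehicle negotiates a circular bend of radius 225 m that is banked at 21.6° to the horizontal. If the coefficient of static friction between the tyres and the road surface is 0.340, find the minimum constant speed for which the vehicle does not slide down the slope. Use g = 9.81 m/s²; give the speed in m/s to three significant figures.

10.4 m/s

At the minimum speed, friction acts up the slope at its limiting value f = μN. Radially (horizontal, toward centre): N sinθ − μN cosθ = mv²/r. Vertically: N cosθ + μN sinθ = mg.
Dividing: v² = r g (sinθ − μcosθ)/(cosθ + μsinθ).
sinθ − μcosθ = 0.3681 − 0.340×0.9298 = 0.05200; cosθ + μsinθ = 0.9298 + 0.340×0.3681 = 1.055.
v² = 225 × 9.81 × 0.05200/1.055 = 108.8 m²/s², so v = 10.43 m/s.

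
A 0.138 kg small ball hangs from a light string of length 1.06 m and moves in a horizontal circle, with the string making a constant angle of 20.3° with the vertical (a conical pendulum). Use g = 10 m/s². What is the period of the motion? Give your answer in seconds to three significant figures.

r = L sinθ = 0.3678 m. From T sinθ = mω²r and T cosθ = mg: tanθ = ω²r/g, so ω² = g tanθ / r = g/(L cosθ).
ω = √(g/(L cosθ)) = √(10.0/(1.06 × 0.9379)) = √10.06 = 3.172 rad/s.
Period = 2π/ω = 1.981 s.

1.98 s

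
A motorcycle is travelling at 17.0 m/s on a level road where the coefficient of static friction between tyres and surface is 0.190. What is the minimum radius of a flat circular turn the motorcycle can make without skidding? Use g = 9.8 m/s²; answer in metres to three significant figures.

At the limit, μ_s m g = m v²/r, so r_min = v²/(μ_s g) = (17.0)²/(0.190 × 9.8) = 289.0/1.862 = 155.2 m.

155 m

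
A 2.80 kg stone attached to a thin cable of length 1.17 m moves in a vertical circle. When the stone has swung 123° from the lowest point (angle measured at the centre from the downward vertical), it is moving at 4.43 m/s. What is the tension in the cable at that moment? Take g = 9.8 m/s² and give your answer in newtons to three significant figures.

32.0 N

Take the radial direction toward the centre of the circle as positive. The component of the weight along the string toward the centre is −mg cos φ (φ measured from the bottom), so Newton's second law along the string gives T − mg cos φ = m v²/r.
cos 123° = -0.5446, so T = m(v²/r + g cos φ) = 2.80 × ((4.43)²/1.17 + 9.8 × -0.5446) = 2.80 × (16.77 + (-5.337)) = 2.80 × 11.44 = 32.02 N.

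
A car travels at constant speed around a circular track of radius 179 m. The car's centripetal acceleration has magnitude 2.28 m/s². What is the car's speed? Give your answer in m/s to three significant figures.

a_c = v²/r ⇒ v = √(a_c · r) = √(2.28 × 179) = √408.1 = 20.20 m/s.

20.2 m/s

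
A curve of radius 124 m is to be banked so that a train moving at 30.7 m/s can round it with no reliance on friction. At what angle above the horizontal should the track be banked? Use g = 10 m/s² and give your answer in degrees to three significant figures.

37.2°

With no friction, the horizontal component of the normal force provides the centripetal force: N sinθ = mv²/r, while N cosθ = mg vertically.
Dividing: tanθ = v²/(r g) = (30.7)²/(124 × 10.0) = 942.5/1240 = 0.7601.
θ = arctan(0.7601) = 37.24°.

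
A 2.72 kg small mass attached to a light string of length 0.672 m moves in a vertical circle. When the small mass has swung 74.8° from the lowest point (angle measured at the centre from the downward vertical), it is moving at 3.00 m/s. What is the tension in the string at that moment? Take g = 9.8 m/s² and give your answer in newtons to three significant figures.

Take the radial direction toward the centre of the circle as positive. The component of the weight along the string toward the centre is −mg cos φ (φ measured from the bottom), so Newton's second law along the string gives T − mg cos φ = m v²/r.
cos 74.8° = 0.2622, so T = m(v²/r + g cos φ) = 2.72 × ((3.00)²/0.672 + 9.8 × 0.2622) = 2.72 × (13.39 + (2.569)) = 2.72 × 15.96 = 43.42 N.

43.4 N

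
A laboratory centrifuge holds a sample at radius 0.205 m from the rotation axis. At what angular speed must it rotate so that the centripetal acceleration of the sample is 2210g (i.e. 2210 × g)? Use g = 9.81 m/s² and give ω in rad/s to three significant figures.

Centripetal acceleration a_c = ω²r. Setting ω²r = 2210g:
ω = √(2210g / r) = √(2210 × 9.81 / 0.205) = √105800 = 325.2 rad/s.

325 rad/s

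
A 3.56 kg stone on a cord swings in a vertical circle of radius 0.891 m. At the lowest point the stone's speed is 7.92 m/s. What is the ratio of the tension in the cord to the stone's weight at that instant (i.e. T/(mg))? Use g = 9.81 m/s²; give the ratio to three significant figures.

At the bottom, T − mg = mv²/r, so T = m(v²/r + g) and T/(mg) = v²/(rg) + 1 = (7.92)²/(0.891 × 9.81) + 1 = 7.176 + 1 = 8.176.

8.18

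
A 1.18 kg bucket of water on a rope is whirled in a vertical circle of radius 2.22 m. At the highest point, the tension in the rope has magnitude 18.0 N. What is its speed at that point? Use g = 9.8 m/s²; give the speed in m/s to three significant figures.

At the top, T + mg = mv²/r, so v = √(r(T/m + g)) = √(2.22 × (18.0/1.18 + 9.8)) = √(2.22 × 25.05) = √55.62 = 7.458 m/s.

7.46 m/s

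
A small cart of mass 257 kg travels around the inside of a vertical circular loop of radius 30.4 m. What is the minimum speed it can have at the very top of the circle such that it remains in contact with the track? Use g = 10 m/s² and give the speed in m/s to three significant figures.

At the top, both weight mg and N point toward the centre: N + mg = mv²/r.
At minimum speed N → 0, so mg = mv_min²/r ⇒ v_min = √(g r) = √(10.0 × 30.4) = 17.44 m/s.

17.4 m/s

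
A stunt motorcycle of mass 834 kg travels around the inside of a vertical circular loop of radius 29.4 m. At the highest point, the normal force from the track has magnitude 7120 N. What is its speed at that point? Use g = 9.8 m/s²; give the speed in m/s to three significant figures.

At the top, N + mg = mv²/r, so v = √(r(N/m + g)) = √(29.4 × (7120/834 + 9.8)) = √(29.4 × 18.34) = √539.1 = 23.22 m/s.

23.2 m/s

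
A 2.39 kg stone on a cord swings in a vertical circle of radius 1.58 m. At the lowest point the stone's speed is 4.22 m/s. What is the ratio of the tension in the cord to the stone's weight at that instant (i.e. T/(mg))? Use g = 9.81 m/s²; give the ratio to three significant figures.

2.15

At the bottom, T − mg = mv²/r, so T = m(v²/r + g) and T/(mg) = v²/(rg) + 1 = (4.22)²/(1.58 × 9.81) + 1 = 1.149 + 1 = 2.149.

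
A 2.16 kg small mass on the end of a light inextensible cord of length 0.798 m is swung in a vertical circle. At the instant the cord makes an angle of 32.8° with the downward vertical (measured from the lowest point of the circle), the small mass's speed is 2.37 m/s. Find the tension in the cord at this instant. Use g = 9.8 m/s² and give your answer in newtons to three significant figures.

33.0 N

Take the radial direction toward the centre of the circle as positive. The component of the weight along the string toward the centre is −mg cos φ (φ measured from the bottom), so Newton's second law along the string gives T − mg cos φ = m v²/r.
cos 32.8° = 0.8406, so T = m(v²/r + g cos φ) = 2.16 × ((2.37)²/0.798 + 9.8 × 0.8406) = 2.16 × (7.039 + (8.238)) = 2.16 × 15.28 = 33.00 N.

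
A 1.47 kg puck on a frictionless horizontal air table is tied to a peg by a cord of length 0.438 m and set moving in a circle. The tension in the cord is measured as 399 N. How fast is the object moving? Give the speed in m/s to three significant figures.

T = m v²/r ⇒ v = √(T r / m) = √(399 × 0.438 / 1.47) = √118.9 = 10.90 m/s.

10.9 m/s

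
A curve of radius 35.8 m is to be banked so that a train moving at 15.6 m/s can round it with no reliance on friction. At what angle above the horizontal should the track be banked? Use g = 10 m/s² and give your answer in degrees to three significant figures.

For a frictionless banked turn: horizontally N sinθ = mv²/r and vertically N cosθ = mg.
Dividing: tanθ = v²/(r g) = (15.6)²/(35.8 × 10.0) = 243.4/358.0 = 0.6798.
θ = arctan(0.6798) = 34.21°.

34.2°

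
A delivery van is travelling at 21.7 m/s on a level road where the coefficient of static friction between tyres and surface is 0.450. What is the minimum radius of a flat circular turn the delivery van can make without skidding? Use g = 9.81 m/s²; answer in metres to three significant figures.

At the limit, μ_s m g = m v²/r, so r_min = v²/(μ_s g) = (21.7)²/(0.450 × 9.81) = 470.9/4.414 = 106.7 m.

107 m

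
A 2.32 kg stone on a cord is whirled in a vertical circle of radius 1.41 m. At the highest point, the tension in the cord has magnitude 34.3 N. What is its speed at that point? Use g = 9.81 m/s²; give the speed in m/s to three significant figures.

5.89 m/s

At the top, T + mg = mv²/r, so v = √(r(T/m + g)) = √(1.41 × (34.3/2.32 + 9.81)) = √(1.41 × 24.59) = √34.68 = 5.889 m/s.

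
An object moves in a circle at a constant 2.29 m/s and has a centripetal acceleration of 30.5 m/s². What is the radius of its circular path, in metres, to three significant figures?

a_c = v²/r ⇒ r = v²/a_c = (2.29)²/30.5 = 5.244/30.5 = 0.1719 m.

0.172 m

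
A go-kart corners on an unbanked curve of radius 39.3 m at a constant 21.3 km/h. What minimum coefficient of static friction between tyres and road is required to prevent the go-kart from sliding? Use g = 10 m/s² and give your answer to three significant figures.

0.0891

v = 21.3/3.6 = 5.917 m/s.
Friction provides the centripetal force: μ_s m g = m v²/r, so μ_s = v²/(g r) = (5.917)²/(10.0 × 39.3) = 35.01/393.0 = 0.08908.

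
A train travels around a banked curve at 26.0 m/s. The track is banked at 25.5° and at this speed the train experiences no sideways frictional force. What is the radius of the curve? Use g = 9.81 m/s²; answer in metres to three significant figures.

Frictionless banking: tanθ = v²/(rg), so r = v²/(g tanθ).
r = (26.0)²/(9.81 × tan 25.5°) = 676.0/(9.81 × 0.4770) = 676.0/4.679 = 144.5 m.

144 m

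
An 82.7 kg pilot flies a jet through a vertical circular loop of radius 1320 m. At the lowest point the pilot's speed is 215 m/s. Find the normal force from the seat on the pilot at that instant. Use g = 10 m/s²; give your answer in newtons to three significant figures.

3720 N

At the lowest point, N points up (toward the centre) and the weight mg points down (away from the centre), so the net inward force is N − mg = mv²/r.
N = m(v²/r + g) = 82.7 × ((215)²/1320 + 10.0) = 82.7 × (35.02 + 10.0) = 82.7 × 45.02 = 3723 N.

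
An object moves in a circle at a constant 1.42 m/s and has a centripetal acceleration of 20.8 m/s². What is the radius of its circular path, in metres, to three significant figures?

0.0969 m

a_c = v²/r ⇒ r = v²/a_c = (1.42)²/20.8 = 2.016/20.8 = 0.09694 m.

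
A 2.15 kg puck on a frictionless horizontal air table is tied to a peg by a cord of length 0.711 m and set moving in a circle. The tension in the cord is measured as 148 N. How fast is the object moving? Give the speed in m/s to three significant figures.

7.00 m/s

T = m v²/r ⇒ v = √(T r / m) = √(148 × 0.711 / 2.15) = √48.94 = 6.996 m/s.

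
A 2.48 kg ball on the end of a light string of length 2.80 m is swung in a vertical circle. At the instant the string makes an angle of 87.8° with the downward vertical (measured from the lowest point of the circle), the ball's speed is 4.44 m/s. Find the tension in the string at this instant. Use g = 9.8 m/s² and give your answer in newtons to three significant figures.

Take the radial direction toward the centre of the circle as positive. The component of the weight along the string toward the centre is −mg cos φ (φ measured from the bottom), so Newton's second law along the string gives T − mg cos φ = m v²/r.
cos 87.8° = 0.03839, so T = m(v²/r + g cos φ) = 2.48 × ((4.44)²/2.80 + 9.8 × 0.03839) = 2.48 × (7.041 + (0.3762)) = 2.48 × 7.417 = 18.39 N.

18.4 N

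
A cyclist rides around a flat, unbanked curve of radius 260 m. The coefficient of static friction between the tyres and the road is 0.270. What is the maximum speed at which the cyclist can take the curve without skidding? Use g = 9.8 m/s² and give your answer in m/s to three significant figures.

26.2 m/s

Friction provides the centripetal force on a flat curve. At maximum speed it is at its limiting value: μ_s m g = m v²/r.
Mass cancels: v_max = √(μ_s g r) = √(0.270 × 9.8 × 260) = √688.0 = 26.23 m/s.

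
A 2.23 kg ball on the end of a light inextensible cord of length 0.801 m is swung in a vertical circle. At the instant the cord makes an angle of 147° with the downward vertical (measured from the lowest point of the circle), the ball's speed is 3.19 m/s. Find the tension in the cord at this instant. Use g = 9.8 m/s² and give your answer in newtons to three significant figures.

10.0 N

Take the radial direction toward the centre of the circle as positive. The component of the weight along the string toward the centre is −mg cos φ (φ measured from the bottom), so Newton's second law along the string gives T − mg cos φ = m v²/r.
cos 147° = -0.8387, so T = m(v²/r + g cos φ) = 2.23 × ((3.19)²/0.801 + 9.8 × -0.8387) = 2.23 × (12.70 + (-8.219)) = 2.23 × 4.485 = 10.00 N.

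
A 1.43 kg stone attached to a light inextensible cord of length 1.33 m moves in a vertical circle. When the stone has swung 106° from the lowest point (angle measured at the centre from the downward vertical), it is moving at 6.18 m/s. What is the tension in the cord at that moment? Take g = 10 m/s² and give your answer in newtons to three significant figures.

Take the radial direction toward the centre of the circle as positive. The component of the weight along the string toward the centre is −mg cos φ (φ measured from the bottom), so Newton's second law along the string gives T − mg cos φ = m v²/r.
cos 106° = -0.2756, so T = m(v²/r + g cos φ) = 1.43 × ((6.18)²/1.33 + 10.0 × -0.2756) = 1.43 × (28.72 + (-2.756)) = 1.43 × 25.96 = 37.12 N.

37.1 N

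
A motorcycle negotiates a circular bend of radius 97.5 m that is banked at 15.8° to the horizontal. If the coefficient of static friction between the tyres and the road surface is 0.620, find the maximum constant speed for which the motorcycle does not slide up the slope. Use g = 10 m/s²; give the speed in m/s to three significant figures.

At the maximum speed, friction acts down the slope at its limiting value f = μN. Radially (horizontal, toward centre): N sinθ + μN cosθ = mv²/r. Vertically: N cosθ − μN sinθ = mg.
Dividing: v² = r g (sinθ + μcosθ)/(cosθ − μsinθ).
sinθ + μcosθ = 0.2723 + 0.620×0.9622 = 0.8689; cosθ − μsinθ = 0.9622 − 0.620×0.2723 = 0.7934.
v² = 97.5 × 10.0 × 0.8689/0.7934 = 1068 m²/s², so v = 32.68 m/s.

32.7 m/s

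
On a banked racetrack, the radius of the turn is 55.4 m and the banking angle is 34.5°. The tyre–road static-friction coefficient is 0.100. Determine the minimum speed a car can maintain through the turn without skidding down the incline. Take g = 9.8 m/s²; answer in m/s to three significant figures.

At the minimum speed, friction acts up the slope at its limiting value f = μN. Radially (horizontal, toward centre): N sinθ − μN cosθ = mv²/r. Vertically: N cosθ + μN sinθ = mg.
Dividing: v² = r g (sinθ − μcosθ)/(cosθ + μsinθ).
sinθ − μcosθ = 0.5664 − 0.100×0.8241 = 0.4840; cosθ + μsinθ = 0.8241 + 0.100×0.5664 = 0.8808.
v² = 55.4 × 9.8 × 0.4840/0.8808 = 298.3 m²/s², so v = 17.27 m/s.

17.3 m/s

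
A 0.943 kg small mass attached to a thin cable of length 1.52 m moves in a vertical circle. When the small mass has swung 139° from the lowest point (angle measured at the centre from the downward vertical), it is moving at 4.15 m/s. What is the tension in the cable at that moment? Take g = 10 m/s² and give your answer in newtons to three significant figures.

Take the radial direction toward the centre of the circle as positive. The component of the weight along the string toward the centre is −mg cos φ (φ measured from the bottom), so Newton's second law along the string gives T − mg cos φ = m v²/r.
cos 139° = -0.7547, so T = m(v²/r + g cos φ) = 0.943 × ((4.15)²/1.52 + 10.0 × -0.7547) = 0.943 × (11.33 + (-7.547)) = 0.943 × 3.783 = 3.568 N.

3.57 N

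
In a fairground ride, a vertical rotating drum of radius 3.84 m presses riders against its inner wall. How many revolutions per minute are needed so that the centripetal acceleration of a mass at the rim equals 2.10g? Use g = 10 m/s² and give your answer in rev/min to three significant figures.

Require ω²r = 2.10g, so ω = √(2.10 × 10.0/3.84) = 2.339 rad/s.
In rev/min: ω × 60/(2π) = 2.339 × 60/(2π) = 22.33 rev/min.

22.3 rev/min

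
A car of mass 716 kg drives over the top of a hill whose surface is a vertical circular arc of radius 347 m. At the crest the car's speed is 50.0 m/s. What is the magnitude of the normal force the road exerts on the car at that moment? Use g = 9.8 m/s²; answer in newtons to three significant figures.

At the crest the centripetal acceleration points downward (toward the centre of the arc), so mg − N = mv²/r.
N = m(g − v²/r) = 716 × (9.8 − (50.0)²/347) = 716 × (9.8 − 7.205) = 716 × 2.595 = 1858 N.

1860 N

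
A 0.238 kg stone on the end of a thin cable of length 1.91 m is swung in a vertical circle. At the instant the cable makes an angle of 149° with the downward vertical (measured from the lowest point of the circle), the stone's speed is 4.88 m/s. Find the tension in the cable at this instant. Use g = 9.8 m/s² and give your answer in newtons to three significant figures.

Take the radial direction toward the centre of the circle as positive. The component of the weight along the string toward the centre is −mg cos φ (φ measured from the bottom), so Newton's second law along the string gives T − mg cos φ = m v²/r.
cos 149° = -0.8572, so T = m(v²/r + g cos φ) = 0.238 × ((4.88)²/1.91 + 9.8 × -0.8572) = 0.238 × (12.47 + (-8.400)) = 0.238 × 4.068 = 0.9682 N.

0.968 N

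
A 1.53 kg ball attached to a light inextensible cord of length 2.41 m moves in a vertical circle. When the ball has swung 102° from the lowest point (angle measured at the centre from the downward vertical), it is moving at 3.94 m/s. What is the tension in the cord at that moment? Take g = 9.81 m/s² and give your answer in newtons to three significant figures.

Take the radial direction toward the centre of the circle as positive. The component of the weight along the string toward the centre is −mg cos φ (φ measured from the bottom), so Newton's second law along the string gives T − mg cos φ = m v²/r.
cos 102° = -0.2079, so T = m(v²/r + g cos φ) = 1.53 × ((3.94)²/2.41 + 9.81 × -0.2079) = 1.53 × (6.441 + (-2.040)) = 1.53 × 4.402 = 6.735 N.

6.73 N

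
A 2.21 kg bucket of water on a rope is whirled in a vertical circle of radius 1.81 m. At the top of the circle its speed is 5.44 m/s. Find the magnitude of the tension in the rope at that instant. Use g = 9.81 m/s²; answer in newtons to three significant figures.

14.5 N

At the top, both T and the weight mg point inward (toward the centre), so T + mg = mv²/r.
T = m(v²/r − g) = 2.21 × ((5.44)²/1.81 − 9.81) = 2.21 × (16.35 − 9.81) = 2.21 × 6.540 = 14.45 N.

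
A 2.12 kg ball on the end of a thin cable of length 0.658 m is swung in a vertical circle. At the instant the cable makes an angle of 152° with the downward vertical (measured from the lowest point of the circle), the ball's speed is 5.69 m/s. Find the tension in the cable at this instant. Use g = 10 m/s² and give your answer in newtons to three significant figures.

85.6 N

Take the radial direction toward the centre of the circle as positive. The component of the weight along the string toward the centre is −mg cos φ (φ measured from the bottom), so Newton's second law along the string gives T − mg cos φ = m v²/r.
cos 152° = -0.8829, so T = m(v²/r + g cos φ) = 2.12 × ((5.69)²/0.658 + 10.0 × -0.8829) = 2.12 × (49.20 + (-8.829)) = 2.12 × 40.37 = 85.59 N.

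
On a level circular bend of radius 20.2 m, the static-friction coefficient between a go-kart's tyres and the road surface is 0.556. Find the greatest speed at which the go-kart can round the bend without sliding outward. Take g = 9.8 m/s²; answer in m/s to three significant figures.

10.5 m/s

The only inward force on a level bend is static friction, so at the limit f_s = μ_s N = μ_s m g = m v²/r.
Mass cancels: v_max = √(μ_s g r) = √(0.556 × 9.8 × 20.2) = √110.1 = 10.49 m/s.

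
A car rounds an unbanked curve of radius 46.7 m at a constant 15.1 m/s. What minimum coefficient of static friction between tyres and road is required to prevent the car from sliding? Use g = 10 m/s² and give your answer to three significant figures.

0.488

Friction provides the centripetal force: μ_s m g = m v²/r, so μ_s = v²/(g r) = (15.10)²/(10.0 × 46.7) = 228.0/467.0 = 0.4882.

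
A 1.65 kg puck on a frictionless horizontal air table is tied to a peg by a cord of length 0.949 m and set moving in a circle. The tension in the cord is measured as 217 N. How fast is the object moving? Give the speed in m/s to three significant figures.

11.2 m/s

T = m v²/r ⇒ v = √(T r / m) = √(217 × 0.949 / 1.65) = √124.8 = 11.17 m/s.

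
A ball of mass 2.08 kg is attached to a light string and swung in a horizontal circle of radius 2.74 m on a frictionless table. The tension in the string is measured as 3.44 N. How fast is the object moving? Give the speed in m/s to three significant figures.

T = m v²/r ⇒ v = √(T r / m) = √(3.44 × 2.74 / 2.08) = √4.532 = 2.129 m/s.

2.13 m/s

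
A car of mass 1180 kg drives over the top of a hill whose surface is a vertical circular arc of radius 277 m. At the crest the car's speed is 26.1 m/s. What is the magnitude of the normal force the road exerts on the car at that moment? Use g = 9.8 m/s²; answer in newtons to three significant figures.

At the crest the centripetal acceleration points downward (toward the centre of the arc), so mg − N = mv²/r.
N = m(g − v²/r) = 1180 × (9.8 − (26.1)²/277) = 1180 × (9.8 − 2.459) = 1180 × 7.341 = 8662 N.

8660 N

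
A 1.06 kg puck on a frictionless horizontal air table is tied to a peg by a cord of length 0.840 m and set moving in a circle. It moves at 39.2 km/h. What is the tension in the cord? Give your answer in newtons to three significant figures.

150 N

v = 39.2 km/h = 39.2/3.6 = 10.89 m/s.
The tension is the only horizontal force, so it supplies the full centripetal force: T = m v²/r = 1.06 × (10.89)²/0.840 = 1.06 × 118.6/0.840 = 149.6 N.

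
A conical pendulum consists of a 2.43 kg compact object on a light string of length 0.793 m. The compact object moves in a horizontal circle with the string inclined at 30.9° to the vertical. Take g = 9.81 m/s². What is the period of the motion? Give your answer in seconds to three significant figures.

r = L sinθ = 0.4072 m. From T sinθ = mω²r and T cosθ = mg: tanθ = ω²r/g, so ω² = g tanθ / r = g/(L cosθ).
ω = √(g/(L cosθ)) = √(9.81/(0.793 × 0.8581)) = √14.42 = 3.797 rad/s.
Period = 2π/ω = 1.655 s.

1.65 s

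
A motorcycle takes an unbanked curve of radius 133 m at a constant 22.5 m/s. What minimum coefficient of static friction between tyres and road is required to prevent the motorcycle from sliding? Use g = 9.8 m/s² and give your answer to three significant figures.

0.388

Friction provides the centripetal force: μ_s m g = m v²/r, so μ_s = v²/(g r) = (22.50)²/(9.8 × 133) = 506.2/1303 = 0.3884.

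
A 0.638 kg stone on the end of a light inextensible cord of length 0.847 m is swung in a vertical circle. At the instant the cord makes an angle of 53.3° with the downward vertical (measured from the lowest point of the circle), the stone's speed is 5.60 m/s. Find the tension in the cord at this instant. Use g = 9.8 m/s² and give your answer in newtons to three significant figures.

27.4 N

Take the radial direction toward the centre of the circle as positive. The component of the weight along the string toward the centre is −mg cos φ (φ measured from the bottom), so Newton's second law along the string gives T − mg cos φ = m v²/r.
cos 53.3° = 0.5976, so T = m(v²/r + g cos φ) = 0.638 × ((5.60)²/0.847 + 9.8 × 0.5976) = 0.638 × (37.02 + (5.857)) = 0.638 × 42.88 = 27.36 N.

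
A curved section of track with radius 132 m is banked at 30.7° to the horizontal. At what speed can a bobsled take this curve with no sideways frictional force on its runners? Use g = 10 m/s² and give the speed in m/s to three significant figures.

On a frictionless banked curve, N sinθ = mv²/r and N cosθ = mg, so tanθ = v²/(rg).
v = √(r g tanθ) = √(132 × 10.0 × tan 30.7°) = √(132 × 10.0 × 0.5938) = √783.8 = 28.00 m/s.

28.0 m/s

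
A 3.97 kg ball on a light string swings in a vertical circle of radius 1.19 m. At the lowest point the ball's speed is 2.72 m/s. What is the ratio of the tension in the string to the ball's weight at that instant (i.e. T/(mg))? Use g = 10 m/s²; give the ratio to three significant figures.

1.62

At the bottom, T − mg = mv²/r, so T = m(v²/r + g) and T/(mg) = v²/(rg) + 1 = (2.72)²/(1.19 × 10.0) + 1 = 0.6217 + 1 = 1.622.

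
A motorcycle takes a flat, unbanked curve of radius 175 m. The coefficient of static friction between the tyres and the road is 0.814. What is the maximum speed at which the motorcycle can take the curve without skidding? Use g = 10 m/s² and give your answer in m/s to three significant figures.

37.7 m/s

The only inward force on a level bend is static friction, so at the limit f_s = μ_s N = μ_s m g = m v²/r.
Mass cancels: v_max = √(μ_s g r) = √(0.814 × 10.0 × 175) = √1424 = 37.74 m/s.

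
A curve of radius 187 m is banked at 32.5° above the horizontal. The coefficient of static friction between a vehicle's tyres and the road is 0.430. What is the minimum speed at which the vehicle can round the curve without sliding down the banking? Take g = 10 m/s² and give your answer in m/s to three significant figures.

17.4 m/s

At the minimum speed, friction acts up the slope at its limiting value f = μN. Radially (horizontal, toward centre): N sinθ − μN cosθ = mv²/r. Vertically: N cosθ + μN sinθ = mg.
Dividing: v² = r g (sinθ − μcosθ)/(cosθ + μsinθ).
sinθ − μcosθ = 0.5373 − 0.430×0.8434 = 0.1746; cosθ + μsinθ = 0.8434 + 0.430×0.5373 = 1.074.
v² = 187 × 10.0 × 0.1746/1.074 = 304.0 m²/s², so v = 17.43 m/s.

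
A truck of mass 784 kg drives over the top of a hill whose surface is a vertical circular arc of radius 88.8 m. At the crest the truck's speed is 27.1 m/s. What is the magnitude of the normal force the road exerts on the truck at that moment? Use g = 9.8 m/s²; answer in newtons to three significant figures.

At the crest the centripetal acceleration points downward (toward the centre of the arc), so mg − N = mv²/r.
N = m(g − v²/r) = 784 × (9.8 − (27.1)²/88.8) = 784 × (9.8 − 8.270) = 784 × 1.530 = 1199 N.

1200 N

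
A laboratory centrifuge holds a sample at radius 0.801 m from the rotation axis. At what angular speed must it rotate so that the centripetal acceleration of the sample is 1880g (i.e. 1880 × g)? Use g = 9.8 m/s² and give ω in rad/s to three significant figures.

Centripetal acceleration a_c = ω²r. Setting ω²r = 1880g:
ω = √(1880g / r) = √(1880 × 9.8 / 0.801) = √23000 = 151.7 rad/s.

152 rad/s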